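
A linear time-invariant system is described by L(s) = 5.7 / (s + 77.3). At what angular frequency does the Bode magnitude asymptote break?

77.3 rad/sec

The single real pole at s = −77.3 gives a corner at ω = 77.3 rad/sec.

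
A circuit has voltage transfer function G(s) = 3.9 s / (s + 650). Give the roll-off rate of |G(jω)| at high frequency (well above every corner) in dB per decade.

0 dB/decade

With 1 zero and 1 pole, the high-frequency asymptotic slope is 20 × (1 − 1) = 0 dB/decade.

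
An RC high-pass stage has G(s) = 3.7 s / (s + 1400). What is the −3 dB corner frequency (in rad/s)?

1400 rad/s

For a single-pole high-pass, the −3 dB point is at the pole: ω = 1400 rad/s.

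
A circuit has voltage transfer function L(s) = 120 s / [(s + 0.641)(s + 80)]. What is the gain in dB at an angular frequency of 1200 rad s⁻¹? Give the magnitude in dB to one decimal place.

-20.0 dB

|j1200| = 1200
|j1200 + 0.641| = √(1200² + 0.641²) = 1200
|j1200 + 80| = √(1200² + 80²) = 1203
|L(j1200)| = 120 × 1200 / (1200 × 1203) = 0.099779
20 log₁₀(0.099779) = -20.02 dB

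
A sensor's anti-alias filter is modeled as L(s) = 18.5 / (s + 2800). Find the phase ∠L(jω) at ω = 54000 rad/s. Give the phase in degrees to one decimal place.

∠(j54000 + 2800) = arctan(54000/2800) = 87.03°
∠L(j54000) = −87.03° = -87.03°

-87.0°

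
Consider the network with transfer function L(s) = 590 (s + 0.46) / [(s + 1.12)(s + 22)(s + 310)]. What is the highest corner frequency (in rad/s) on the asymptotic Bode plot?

Break frequencies occur at each pole and zero magnitude: 0.46 rad/s, 1.12 rad/s, 22 rad/s, 310 rad/s.
The highest is 310 rad/s.

310 rad/s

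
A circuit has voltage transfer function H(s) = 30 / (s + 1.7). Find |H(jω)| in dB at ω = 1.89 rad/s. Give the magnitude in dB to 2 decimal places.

|j1.89 + 1.7| = √(1.89² + 1.7²) = 2.542
|H(j1.89)| = 30 / 2.542 = 11.801
20 log₁₀(11.801) = 21.439 dB

21.44 dB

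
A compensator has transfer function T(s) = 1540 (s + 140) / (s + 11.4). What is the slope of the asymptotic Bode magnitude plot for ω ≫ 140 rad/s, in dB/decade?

0 dB/decade

With 1 zero and 1 pole, the high-frequency asymptotic slope is 20 × (1 − 1) = 0 dB/decade.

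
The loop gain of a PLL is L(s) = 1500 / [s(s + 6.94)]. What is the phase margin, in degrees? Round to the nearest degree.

Gain crossover: |L(jω)| = 1 at ω ≈ 38.4 rad/s.
∠L(j38.4) = −90° − arctan(38.4/6.94) ≈ -169.76°
PM = 180° + (-169.76°) = 10.24°

10°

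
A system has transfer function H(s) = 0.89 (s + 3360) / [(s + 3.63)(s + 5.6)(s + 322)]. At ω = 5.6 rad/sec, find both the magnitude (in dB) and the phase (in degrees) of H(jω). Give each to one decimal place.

|H| = -15.1 dB, ∠H = -102.9°

|j5.6 + 3360| = √(5.6² + 3360²) = 3360
|j5.6 + 3.63| = √(5.6² + 3.63²) = 6.674
|j5.6 + 5.6| = √(5.6² + 5.6²) = 7.92
|j5.6 + 322| = √(5.6² + 322²) = 322
|H(j5.6)| = 0.89 × 3360 / (6.674 × 7.92 × 322) = 0.17569
20 log₁₀(0.17569) = -15.11 dB
∠(j5.6 + 3360) = arctan(5.6/3360) = 0.10°
∠(j5.6 + 3.63) = arctan(5.6/3.63) = 57.05°
∠(j5.6 + 5.6) = arctan(5.6/5.6) = 45.00°
∠(j5.6 + 322) = arctan(5.6/322) = 1.00°
∠H(j5.6) = 0.10° − (57.05° + 45.00° + 1.00°) = -102.95°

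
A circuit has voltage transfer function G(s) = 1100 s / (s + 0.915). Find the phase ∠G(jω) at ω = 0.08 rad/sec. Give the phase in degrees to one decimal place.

∠(j0.08) = 90.00°
∠(j0.08 + 0.915) = arctan(0.08/0.915) = 5.00°
∠G(j0.08) = 90.00° − 5.00° = 85.00°

85.0 deg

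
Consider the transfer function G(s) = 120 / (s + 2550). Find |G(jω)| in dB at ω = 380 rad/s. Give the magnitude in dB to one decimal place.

|j380 + 2550| = √(380² + 2550²) = 2578
|G(j380)| = 120 / 2578 = 0.046545
20 log₁₀(0.046545) = -26.64 dB

-26.6 dB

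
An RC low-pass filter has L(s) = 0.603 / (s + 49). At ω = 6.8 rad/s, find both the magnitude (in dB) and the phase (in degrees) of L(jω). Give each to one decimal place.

|L| = -38.3 dB, ∠L = -7.9°

|j6.8 + 49| = √(6.8² + 49²) = 49.47
|L(j6.8)| = 0.603 / 49.47 = 0.012189
20 log₁₀(0.012189) = -38.28 dB
∠(j6.8 + 49) = arctan(6.8/49) = 7.90°
∠L(j6.8) = −7.90° = -7.90°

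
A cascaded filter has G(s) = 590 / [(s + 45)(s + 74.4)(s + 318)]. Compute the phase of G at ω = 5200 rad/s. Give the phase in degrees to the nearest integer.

∠(j5200 + 45) = arctan(5200/45) = 89.50°
∠(j5200 + 74.4) = arctan(5200/74.4) = 89.18°
∠(j5200 + 318) = arctan(5200/318) = 86.50°
∠G(j5200) = − (89.50° + 89.18° + 86.50°) = -265.18°

-265 deg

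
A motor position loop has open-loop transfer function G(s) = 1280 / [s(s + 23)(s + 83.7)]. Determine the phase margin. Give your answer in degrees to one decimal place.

87.9°

Gain crossover: |G(jω)| = 1 at ω ≈ 0.665 rad/sec.
∠G(j0.665) = −90° − arctan(0.665/23) − arctan(0.665/83.7) ≈ -92.11°
PM = 180° + (-92.11°) = 87.89°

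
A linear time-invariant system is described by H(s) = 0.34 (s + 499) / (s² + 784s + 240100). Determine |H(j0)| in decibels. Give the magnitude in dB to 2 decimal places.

-63.02 dB

H(0) = 0.34 × 499 / 240100 = 0.00070662
20 log₁₀(0.00070662) = -63.016 dB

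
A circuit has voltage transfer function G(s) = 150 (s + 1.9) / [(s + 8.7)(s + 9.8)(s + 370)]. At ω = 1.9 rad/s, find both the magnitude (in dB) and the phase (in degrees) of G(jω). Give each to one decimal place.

|G| = -38.2 dB, ∠G = 21.4 deg

|j1.9 + 1.9| = √(1.9² + 1.9²) = 2.687
|j1.9 + 8.7| = √(1.9² + 8.7²) = 8.905
|j1.9 + 9.8| = √(1.9² + 9.8²) = 9.982
|j1.9 + 370| = √(1.9² + 370²) = 370
|G(j1.9)| = 150 × 2.687 / (8.905 × 9.982 × 370) = 0.012254
20 log₁₀(0.012254) = -38.23 dB
∠(j1.9 + 1.9) = arctan(1.9/1.9) = 45.00°
∠(j1.9 + 8.7) = arctan(1.9/8.7) = 12.32°
∠(j1.9 + 9.8) = arctan(1.9/9.8) = 10.97°
∠(j1.9 + 370) = arctan(1.9/370) = 0.29°
∠G(j1.9) = 45.00° − (12.32° + 10.97° + 0.29°) = 21.41°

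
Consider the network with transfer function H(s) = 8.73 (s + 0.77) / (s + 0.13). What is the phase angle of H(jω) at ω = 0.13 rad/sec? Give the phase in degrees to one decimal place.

∠(j0.13 + 0.77) = arctan(0.13/0.77) = 9.58°
∠(j0.13 + 0.13) = arctan(0.13/0.13) = 45.00°
∠H(j0.13) = 9.58° − 45.00° = -35.42°

-35.4°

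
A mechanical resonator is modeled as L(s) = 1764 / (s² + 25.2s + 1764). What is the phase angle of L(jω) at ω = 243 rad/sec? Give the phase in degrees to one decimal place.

∠[(j243)² + 25.2(j243) + 1764] = ∠[-57285 + j6123.6] = 173.90°
∠L(j243) = −173.90° = -173.90°

-173.9°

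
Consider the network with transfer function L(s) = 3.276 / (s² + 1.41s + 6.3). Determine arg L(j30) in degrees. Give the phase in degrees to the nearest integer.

∠[(j30)² + 1.41(j30) + 6.3] = ∠[-893.7 + j42.3] = 177.29°
∠L(j30) = −177.29° = -177.29°

-177°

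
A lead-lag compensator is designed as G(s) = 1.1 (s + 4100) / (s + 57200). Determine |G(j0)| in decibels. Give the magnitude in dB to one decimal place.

-22.1 dB

G(0) = 1.1 × 4100 / 57200 = 0.078846
20 log₁₀(0.078846) = -22.06 dB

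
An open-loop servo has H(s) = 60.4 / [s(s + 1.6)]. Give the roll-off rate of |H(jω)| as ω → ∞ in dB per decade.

-40 dB/decade

With 0 zeros and 2 poles, the high-frequency asymptotic slope is 20 × (0 − 2) = -40 dB/decade.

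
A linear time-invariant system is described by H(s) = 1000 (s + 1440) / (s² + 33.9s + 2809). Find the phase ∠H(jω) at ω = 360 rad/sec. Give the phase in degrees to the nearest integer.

-160°

∠(j360 + 1440) = arctan(360/1440) = 14.04°
∠[(j360)² + 33.9(j360) + 2809] = ∠[-1.2679e+05 + j12204] = 174.50°
∠H(j360) = 14.04° − 174.50° = -160.47°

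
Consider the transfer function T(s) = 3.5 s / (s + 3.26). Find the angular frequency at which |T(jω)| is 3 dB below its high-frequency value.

For a single-pole high-pass, the −3 dB point is at the pole: ω = 3.26 rad/s.

3.26 rad/s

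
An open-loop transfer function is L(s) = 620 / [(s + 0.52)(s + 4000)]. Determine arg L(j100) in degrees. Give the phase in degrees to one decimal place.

∠(j100 + 0.52) = arctan(100/0.52) = 89.70°
∠(j100 + 4000) = arctan(100/4000) = 1.43°
∠L(j100) = − (89.70° + 1.43°) = -91.13°

-91.1 deg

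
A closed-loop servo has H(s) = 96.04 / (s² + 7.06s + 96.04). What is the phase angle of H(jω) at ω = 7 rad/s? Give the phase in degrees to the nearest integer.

-46 deg

∠[(j7)² + 7.06(j7) + 96.04] = ∠[47.04 + j49.42] = 46.41°
∠H(j7) = −46.41° = -46.41°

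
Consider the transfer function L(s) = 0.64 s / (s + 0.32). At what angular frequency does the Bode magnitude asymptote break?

The single real pole at s = −0.32 gives a corner at ω = 0.32 rad/s.

0.32 rad/s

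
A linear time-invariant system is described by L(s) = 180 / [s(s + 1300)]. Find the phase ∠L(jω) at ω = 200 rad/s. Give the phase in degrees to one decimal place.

-98.7°

∠(j200 + 1300) = arctan(200/1300) = 8.75°
∠(j200) = 90.00°
∠L(j200) = − (8.75° + 90.00°) = -98.75°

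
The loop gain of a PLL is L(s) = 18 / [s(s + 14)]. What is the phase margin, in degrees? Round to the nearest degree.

Gain crossover: |L(jω)| = 1 at ω ≈ 1.28 rad s⁻¹.
∠L(j1.28) = −90° − arctan(1.28/14) ≈ -95.23°
PM = 180° + (-95.23°) = 84.77°

85 deg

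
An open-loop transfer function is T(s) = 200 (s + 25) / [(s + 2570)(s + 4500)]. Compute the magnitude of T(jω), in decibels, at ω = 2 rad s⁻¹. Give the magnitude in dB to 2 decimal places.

-67.26 dB

|j2 + 25| = √(2² + 25²) = 25.08
|j2 + 2570| = √(2² + 2570²) = 2570
|j2 + 4500| = √(2² + 4500²) = 4500
|T(j2)| = 200 × 25.08 / (2570 × 4500) = 0.00043372
20 log₁₀(0.00043372) = -67.256 dB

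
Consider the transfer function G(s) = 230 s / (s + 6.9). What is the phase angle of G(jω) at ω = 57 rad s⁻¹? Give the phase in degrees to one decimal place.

∠(j57) = 90.00°
∠(j57 + 6.9) = arctan(57/6.9) = 83.10°
∠G(j57) = 90.00° − 83.10° = 6.90°

6.9°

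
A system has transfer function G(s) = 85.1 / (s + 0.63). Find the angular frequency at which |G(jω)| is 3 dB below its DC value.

For a single-pole low-pass, the −3 dB point is at the pole: ω = 0.63 rad/sec.

0.63 rad/sec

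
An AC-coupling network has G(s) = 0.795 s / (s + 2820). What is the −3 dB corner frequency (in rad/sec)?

For a single-pole high-pass, the −3 dB point is at the pole: ω = 2820 rad/sec.

2820 rad/sec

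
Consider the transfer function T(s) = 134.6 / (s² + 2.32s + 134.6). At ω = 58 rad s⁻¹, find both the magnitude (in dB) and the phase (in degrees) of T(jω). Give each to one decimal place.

|(j58)² + 2.32(j58) + 134.6| = |-3229.4 + j134.56| = 3232
|T(j58)| = 134.6 / 3232 = 0.041643
20 log₁₀(0.041643) = -27.61 dB
∠[(j58)² + 2.32(j58) + 134.6] = ∠[-3229.4 + j134.56] = 177.61°
∠T(j58) = −177.61° = -177.61°

|T| = -27.6 dB, ∠T = -177.6°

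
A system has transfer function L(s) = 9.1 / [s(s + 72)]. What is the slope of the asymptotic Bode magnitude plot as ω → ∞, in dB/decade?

-40 dB/decade

With 0 zeros and 2 poles, the high-frequency asymptotic slope is 20 × (0 − 2) = -40 dB/decade.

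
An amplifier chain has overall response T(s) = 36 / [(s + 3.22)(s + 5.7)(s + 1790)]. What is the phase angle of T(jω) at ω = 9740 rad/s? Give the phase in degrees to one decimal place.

-259.5°

∠(j9740 + 3.22) = arctan(9740/3.22) = 89.98°
∠(j9740 + 5.7) = arctan(9740/5.7) = 89.97°
∠(j9740 + 1790) = arctan(9740/1790) = 79.59°
∠T(j9740) = − (89.98° + 89.97° + 79.59°) = -259.53°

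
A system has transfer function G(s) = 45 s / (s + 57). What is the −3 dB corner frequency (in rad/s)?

57 rad/s

For a single-pole high-pass, the −3 dB point is at the pole: ω = 57 rad/s.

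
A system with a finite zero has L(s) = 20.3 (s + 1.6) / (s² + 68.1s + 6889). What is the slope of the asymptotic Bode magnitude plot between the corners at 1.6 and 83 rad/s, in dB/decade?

20 dB/decade

In this band the factors already past their corner are: zero at 1.6; net slope = 20 dB/decade.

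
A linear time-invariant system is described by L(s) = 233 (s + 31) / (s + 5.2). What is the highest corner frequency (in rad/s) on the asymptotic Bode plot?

Break frequencies occur at each pole and zero magnitude: 5.2 rad/s, 31 rad/s.
The highest is 31 rad/s.

31 rad/s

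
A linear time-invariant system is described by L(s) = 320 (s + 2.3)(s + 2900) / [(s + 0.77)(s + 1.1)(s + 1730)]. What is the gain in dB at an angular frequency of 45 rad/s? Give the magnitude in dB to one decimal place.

|j45 + 2.3| = √(45² + 2.3²) = 45.06
|j45 + 2900| = √(45² + 2900²) = 2900
|j45 + 0.77| = √(45² + 0.77²) = 45.01
|j45 + 1.1| = √(45² + 1.1²) = 45.01
|j45 + 1730| = √(45² + 1730²) = 1731
|L(j45)| = 320 × 45.06 × 2900 / (45.01 × 45.01 × 1731) = 11.928
20 log₁₀(11.928) = 21.53 dB

21.5 dB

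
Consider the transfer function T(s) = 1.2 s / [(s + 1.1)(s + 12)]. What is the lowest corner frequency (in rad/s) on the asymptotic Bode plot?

1.1 rad/s

Break frequencies occur at each pole and zero magnitude: 1.1 rad/s, 12 rad/s.
The lowest is 1.1 rad/s.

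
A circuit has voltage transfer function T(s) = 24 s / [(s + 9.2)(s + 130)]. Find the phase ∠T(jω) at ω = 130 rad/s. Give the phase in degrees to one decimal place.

-41.0°

∠(j130) = 90.00°
∠(j130 + 9.2) = arctan(130/9.2) = 85.95°
∠(j130 + 130) = arctan(130/130) = 45.00°
∠T(j130) = 90.00° − (85.95° + 45.00°) = -40.95°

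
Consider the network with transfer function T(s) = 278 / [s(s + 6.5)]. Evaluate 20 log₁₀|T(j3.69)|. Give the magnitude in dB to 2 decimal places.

20.07 dB

|j3.69 + 6.5| = √(3.69² + 6.5²) = 7.474
|j3.69| = 3.69
|T(j3.69)| = 278 / (7.474 × 3.69) = 10.08
20 log₁₀(10.08) = 20.069 dB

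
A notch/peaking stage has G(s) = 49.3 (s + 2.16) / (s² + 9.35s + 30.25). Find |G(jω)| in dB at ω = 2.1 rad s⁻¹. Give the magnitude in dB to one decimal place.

|j2.1 + 2.16| = √(2.1² + 2.16²) = 3.013
|(j2.1)² + 9.35(j2.1) + 30.25| = |25.84 + j19.635| = 32.45
|G(j2.1)| = 49.3 × 3.013 / 32.45 = 4.5764
20 log₁₀(4.5764) = 13.21 dB

13.2 dB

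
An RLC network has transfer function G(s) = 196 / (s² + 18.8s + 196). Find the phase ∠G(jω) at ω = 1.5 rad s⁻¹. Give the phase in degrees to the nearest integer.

-8°

∠[(j1.5)² + 18.8(j1.5) + 196] = ∠[193.75 + j28.2] = 8.28°
∠G(j1.5) = −8.28° = -8.28°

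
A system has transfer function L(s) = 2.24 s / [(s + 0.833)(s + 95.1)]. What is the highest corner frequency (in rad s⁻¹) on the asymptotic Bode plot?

Break frequencies occur at each pole and zero magnitude: 0.833 rad s⁻¹, 95.1 rad s⁻¹.
The highest is 95.1 rad s⁻¹.

95.1 rad s⁻¹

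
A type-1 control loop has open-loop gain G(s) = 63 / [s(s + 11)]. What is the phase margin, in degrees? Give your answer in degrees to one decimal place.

64.8°

Gain crossover: |G(jω)| = 1 at ω ≈ 5.18 rad/s.
∠G(j5.18) = −90° − arctan(5.18/11) ≈ -115.22°
PM = 180° + (-115.22°) = 64.78°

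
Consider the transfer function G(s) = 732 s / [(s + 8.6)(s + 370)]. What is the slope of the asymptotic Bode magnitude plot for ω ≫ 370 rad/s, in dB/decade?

With 1 zero and 2 poles, the high-frequency asymptotic slope is 20 × (1 − 2) = -20 dB/decade.

-20 dB/decade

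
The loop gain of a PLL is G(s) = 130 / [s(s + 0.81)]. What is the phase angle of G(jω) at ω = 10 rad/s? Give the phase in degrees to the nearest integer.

-175 deg

∠(j10 + 0.81) = arctan(10/0.81) = 85.37°
∠(j10) = 90.00°
∠G(j10) = − (85.37° + 90.00°) = -175.37°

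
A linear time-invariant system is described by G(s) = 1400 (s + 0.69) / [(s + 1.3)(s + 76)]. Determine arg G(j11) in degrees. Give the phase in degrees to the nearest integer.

-5°

∠(j11 + 0.69) = arctan(11/0.69) = 86.41°
∠(j11 + 1.3) = arctan(11/1.3) = 83.26°
∠(j11 + 76) = arctan(11/76) = 8.24°
∠G(j11) = 86.41° − (83.26° + 8.24°) = -5.08°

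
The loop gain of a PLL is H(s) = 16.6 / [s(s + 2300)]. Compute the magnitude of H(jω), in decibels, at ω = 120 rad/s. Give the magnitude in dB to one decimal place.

|j120 + 2300| = √(120² + 2300²) = 2303
|j120| = 120
|H(j120)| = 16.6 / (2303 × 120) = 6.0063e-05
20 log₁₀(6.0063e-05) = -84.43 dB

-84.4 dB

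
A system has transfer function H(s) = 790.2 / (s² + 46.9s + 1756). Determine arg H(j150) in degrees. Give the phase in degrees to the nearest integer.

-161 deg

∠[(j150)² + 46.9(j150) + 1756] = ∠[-20744 + j7035] = 161.27°
∠H(j150) = −161.27° = -161.27°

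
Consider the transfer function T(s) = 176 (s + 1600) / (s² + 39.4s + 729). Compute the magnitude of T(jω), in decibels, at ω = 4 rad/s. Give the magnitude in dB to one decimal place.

|j4 + 1600| = √(4² + 1600²) = 1600
|(j4)² + 39.4(j4) + 729| = |713 + j157.6| = 730.2
|T(j4)| = 176 × 1600 / 730.2 = 385.64
20 log₁₀(385.64) = 51.72 dB

51.7 dB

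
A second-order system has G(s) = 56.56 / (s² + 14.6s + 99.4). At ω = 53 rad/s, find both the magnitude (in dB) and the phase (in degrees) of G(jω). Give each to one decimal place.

|G| = -33.9 dB, ∠G = -164.1°

|(j53)² + 14.6(j53) + 99.4| = |-2709.6 + j773.8| = 2818
|G(j53)| = 56.56 / 2818 = 0.020072
20 log₁₀(0.020072) = -33.95 dB
∠[(j53)² + 14.6(j53) + 99.4] = ∠[-2709.6 + j773.8] = 164.06°
∠G(j53) = −164.06° = -164.06°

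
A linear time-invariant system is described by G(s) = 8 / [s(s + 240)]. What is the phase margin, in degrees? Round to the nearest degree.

Gain crossover: |G(jω)| = 1 at ω ≈ 0.0333 rad s⁻¹.
∠G(j0.0333) = −90° − arctan(0.0333/240) ≈ -90.01°
PM = 180° + (-90.01°) = 89.99°

90°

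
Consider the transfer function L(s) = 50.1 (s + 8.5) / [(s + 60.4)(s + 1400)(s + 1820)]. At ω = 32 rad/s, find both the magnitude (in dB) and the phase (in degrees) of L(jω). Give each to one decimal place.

|j32 + 8.5| = √(32² + 8.5²) = 33.11
|j32 + 60.4| = √(32² + 60.4²) = 68.35
|j32 + 1400| = √(32² + 1400²) = 1400
|j32 + 1820| = √(32² + 1820²) = 1820
|L(j32)| = 50.1 × 33.11 / (68.35 × 1400 × 1820) = 9.5204e-06
20 log₁₀(9.5204e-06) = -100.43 dB
∠(j32 + 8.5) = arctan(32/8.5) = 75.12°
∠(j32 + 60.4) = arctan(32/60.4) = 27.91°
∠(j32 + 1400) = arctan(32/1400) = 1.31°
∠(j32 + 1820) = arctan(32/1820) = 1.01°
∠L(j32) = 75.12° − (27.91° + 1.31° + 1.01°) = 44.89°

|L| = -100.4 dB, ∠L = 44.9°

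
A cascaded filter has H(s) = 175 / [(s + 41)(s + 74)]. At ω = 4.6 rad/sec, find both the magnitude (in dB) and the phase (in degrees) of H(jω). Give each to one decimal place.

|j4.6 + 41| = √(4.6² + 41²) = 41.26
|j4.6 + 74| = √(4.6² + 74²) = 74.14
|H(j4.6)| = 175 / (41.26 × 74.14) = 0.05721
20 log₁₀(0.05721) = -24.85 dB
∠(j4.6 + 41) = arctan(4.6/41) = 6.40°
∠(j4.6 + 74) = arctan(4.6/74) = 3.56°
∠H(j4.6) = − (6.40° + 3.56°) = -9.96°

|H| = -24.9 dB, ∠H = -10.0°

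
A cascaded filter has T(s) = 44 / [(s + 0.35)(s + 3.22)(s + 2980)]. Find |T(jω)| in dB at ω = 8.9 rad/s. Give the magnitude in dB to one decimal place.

|j8.9 + 0.35| = √(8.9² + 0.35²) = 8.907
|j8.9 + 3.22| = √(8.9² + 3.22²) = 9.465
|j8.9 + 2980| = √(8.9² + 2980²) = 2980
|T(j8.9)| = 44 / (8.907 × 9.465 × 2980) = 0.00017515
20 log₁₀(0.00017515) = -75.13 dB

-75.1 dB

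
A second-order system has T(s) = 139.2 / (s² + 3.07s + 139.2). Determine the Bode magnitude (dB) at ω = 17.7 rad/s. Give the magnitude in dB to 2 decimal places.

|(j17.7)² + 3.07(j17.7) + 139.2| = |-174.09 + j54.339| = 182.4
|T(j17.7)| = 139.2 / 182.4 = 0.76327
20 log₁₀(0.76327) = -2.346 dB

-2.35 dB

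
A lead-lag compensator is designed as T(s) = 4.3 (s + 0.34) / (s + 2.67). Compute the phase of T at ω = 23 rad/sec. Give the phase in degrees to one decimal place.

5.8°

∠(j23 + 0.34) = arctan(23/0.34) = 89.15°
∠(j23 + 2.67) = arctan(23/2.67) = 83.38°
∠T(j23) = 89.15° − 83.38° = 5.77°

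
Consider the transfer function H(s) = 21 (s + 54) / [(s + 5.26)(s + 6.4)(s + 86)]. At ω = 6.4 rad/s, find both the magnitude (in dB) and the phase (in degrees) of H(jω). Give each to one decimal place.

|j6.4 + 54| = √(6.4² + 54²) = 54.38
|j6.4 + 5.26| = √(6.4² + 5.26²) = 8.284
|j6.4 + 6.4| = √(6.4² + 6.4²) = 9.051
|j6.4 + 86| = √(6.4² + 86²) = 86.24
|H(j6.4)| = 21 × 54.38 / (8.284 × 9.051 × 86.24) = 0.1766
20 log₁₀(0.1766) = -15.06 dB
∠(j6.4 + 54) = arctan(6.4/54) = 6.76°
∠(j6.4 + 5.26) = arctan(6.4/5.26) = 50.58°
∠(j6.4 + 6.4) = arctan(6.4/6.4) = 45.00°
∠(j6.4 + 86) = arctan(6.4/86) = 4.26°
∠H(j6.4) = 6.76° − (50.58° + 45.00° + 4.26°) = -93.08°

|H| = -15.1 dB, ∠H = -93.1°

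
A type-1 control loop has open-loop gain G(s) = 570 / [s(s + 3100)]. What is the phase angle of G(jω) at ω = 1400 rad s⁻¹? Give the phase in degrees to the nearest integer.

∠(j1400 + 3100) = arctan(1400/3100) = 24.30°
∠(j1400) = 90.00°
∠G(j1400) = − (24.30° + 90.00°) = -114.30°

-114°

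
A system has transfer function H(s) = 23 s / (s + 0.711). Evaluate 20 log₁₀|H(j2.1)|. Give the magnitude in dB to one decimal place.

26.8 dB

|j2.1| = 2.1
|j2.1 + 0.711| = √(2.1² + 0.711²) = 2.217
|H(j2.1)| = 23 × 2.1 / 2.217 = 21.785
20 log₁₀(21.785) = 26.76 dB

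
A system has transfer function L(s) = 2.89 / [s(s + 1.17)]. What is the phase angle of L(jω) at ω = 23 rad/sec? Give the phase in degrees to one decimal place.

∠(j23 + 1.17) = arctan(23/1.17) = 87.09°
∠(j23) = 90.00°
∠L(j23) = − (87.09° + 90.00°) = -177.09°

-177.1 deg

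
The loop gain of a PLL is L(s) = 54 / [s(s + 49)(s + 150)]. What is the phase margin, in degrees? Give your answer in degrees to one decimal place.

90.0°

Gain crossover: |L(jω)| = 1 at ω ≈ 0.00735 rad/sec.
∠L(j0.00735) = −90° − arctan(0.00735/49) − arctan(0.00735/150) ≈ -90.01°
PM = 180° + (-90.01°) = 89.99°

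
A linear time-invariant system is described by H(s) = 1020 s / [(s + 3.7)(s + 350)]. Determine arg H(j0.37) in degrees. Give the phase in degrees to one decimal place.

∠(j0.37) = 90.00°
∠(j0.37 + 3.7) = arctan(0.37/3.7) = 5.71°
∠(j0.37 + 350) = arctan(0.37/350) = 0.06°
∠H(j0.37) = 90.00° − (5.71° + 0.06°) = 84.23°

84.2°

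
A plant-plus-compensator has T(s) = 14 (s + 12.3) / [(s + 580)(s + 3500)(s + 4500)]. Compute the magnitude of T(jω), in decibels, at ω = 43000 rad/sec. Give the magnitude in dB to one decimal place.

|j43000 + 12.3| = √(43000² + 12.3²) = 4.3e+04
|j43000 + 580| = √(43000² + 580²) = 4.3e+04
|j43000 + 3500| = √(43000² + 3500²) = 4.314e+04
|j43000 + 4500| = √(43000² + 4500²) = 4.323e+04
|T(j43000)| = 14 × 4.3e+04 / (4.3e+04 × 4.314e+04 × 4.323e+04) = 7.505e-09
20 log₁₀(7.505e-09) = -162.49 dB

-162.5 dB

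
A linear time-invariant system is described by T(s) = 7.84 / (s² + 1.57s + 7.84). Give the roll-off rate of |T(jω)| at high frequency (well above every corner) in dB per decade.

With 0 zeros and 2 poles, the high-frequency asymptotic slope is 20 × (0 − 2) = -40 dB/decade.

-40 dB/decade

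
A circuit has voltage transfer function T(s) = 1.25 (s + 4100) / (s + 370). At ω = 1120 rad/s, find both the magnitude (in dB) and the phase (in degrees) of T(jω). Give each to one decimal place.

|j1120 + 4100| = √(1120² + 4100²) = 4250
|j1120 + 370| = √(1120² + 370²) = 1180
|T(j1120)| = 1.25 × 4250 / 1180 = 4.5041
20 log₁₀(4.5041) = 13.07 dB
∠(j1120 + 4100) = arctan(1120/4100) = 15.28°
∠(j1120 + 370) = arctan(1120/370) = 71.72°
∠T(j1120) = 15.28° − 71.72° = -56.44°

|T| = 13.1 dB, ∠T = -56.4 deg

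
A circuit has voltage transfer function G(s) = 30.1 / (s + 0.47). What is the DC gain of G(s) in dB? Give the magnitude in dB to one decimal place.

G(0) = 30.1 / 0.47 = 64.043
20 log₁₀(64.043) = 36.13 dB

36.1 dB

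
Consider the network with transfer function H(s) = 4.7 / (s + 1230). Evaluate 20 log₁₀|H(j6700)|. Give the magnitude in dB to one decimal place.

-63.2 dB

|j6700 + 1230| = √(6700² + 1230²) = 6812
|H(j6700)| = 4.7 / 6812 = 0.00068996
20 log₁₀(0.00068996) = -63.22 dB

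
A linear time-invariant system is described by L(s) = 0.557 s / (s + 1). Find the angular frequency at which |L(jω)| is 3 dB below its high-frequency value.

1 rad/s

For a single-pole high-pass, the −3 dB point is at the pole: ω = 1 rad/s.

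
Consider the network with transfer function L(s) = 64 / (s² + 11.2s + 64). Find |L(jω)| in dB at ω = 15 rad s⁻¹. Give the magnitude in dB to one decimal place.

-11.2 dB

|(j15)² + 11.2(j15) + 64| = |-161 + j168| = 232.7
|L(j15)| = 64 / 232.7 = 0.27504
20 log₁₀(0.27504) = -11.21 dB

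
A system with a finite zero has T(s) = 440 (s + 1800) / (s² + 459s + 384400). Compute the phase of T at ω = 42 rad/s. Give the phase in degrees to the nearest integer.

∠(j42 + 1800) = arctan(42/1800) = 1.34°
∠[(j42)² + 459(j42) + 384400] = ∠[3.8264e+05 + j19278] = 2.88°
∠T(j42) = 1.34° − 2.88° = -1.55°

-2°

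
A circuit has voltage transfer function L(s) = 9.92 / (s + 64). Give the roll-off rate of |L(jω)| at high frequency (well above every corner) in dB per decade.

With 0 zeros and 1 pole, the high-frequency asymptotic slope is 20 × (0 − 1) = -20 dB/decade.

-20 dB/decade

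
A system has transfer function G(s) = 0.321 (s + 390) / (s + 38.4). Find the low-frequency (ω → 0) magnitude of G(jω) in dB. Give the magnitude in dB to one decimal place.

G(0) = 0.321 × 390 / 38.4 = 3.2602
20 log₁₀(3.2602) = 10.26 dB

10.3 dB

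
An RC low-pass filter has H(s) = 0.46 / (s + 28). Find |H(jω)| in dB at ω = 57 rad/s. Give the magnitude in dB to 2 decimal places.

|j57 + 28| = √(57² + 28²) = 63.51
|H(j57)| = 0.46 / 63.51 = 0.0072434
20 log₁₀(0.0072434) = -42.801 dB

-42.80 dB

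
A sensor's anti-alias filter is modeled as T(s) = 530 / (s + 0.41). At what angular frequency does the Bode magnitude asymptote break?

The single real pole at s = −0.41 gives a corner at ω = 0.41 rad/s.

0.41 rad/s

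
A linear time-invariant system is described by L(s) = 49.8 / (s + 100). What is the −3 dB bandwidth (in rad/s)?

For a single-pole low-pass, the −3 dB point is at the pole: ω = 100 rad/s.

100 rad/s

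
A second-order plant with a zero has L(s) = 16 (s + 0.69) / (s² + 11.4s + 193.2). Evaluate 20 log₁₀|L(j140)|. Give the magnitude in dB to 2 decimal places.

|j140 + 0.69| = √(140² + 0.69²) = 140
|(j140)² + 11.4(j140) + 193.2| = |-19407 + j1596| = 1.947e+04
|L(j140)| = 16 × 140 / 1.947e+04 = 0.11504
20 log₁₀(0.11504) = -18.783 dB

-18.78 dB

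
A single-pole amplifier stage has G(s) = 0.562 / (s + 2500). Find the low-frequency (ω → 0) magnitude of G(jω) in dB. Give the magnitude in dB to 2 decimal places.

G(0) = 0.562 / 2500 = 0.0002248
20 log₁₀(0.0002248) = -72.964 dB

-72.96 dB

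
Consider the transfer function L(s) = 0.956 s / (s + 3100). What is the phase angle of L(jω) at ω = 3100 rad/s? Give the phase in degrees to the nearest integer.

∠(j3100) = 90.00°
∠(j3100 + 3100) = arctan(3100/3100) = 45.00°
∠L(j3100) = 90.00° − 45.00° = 45.00°

45°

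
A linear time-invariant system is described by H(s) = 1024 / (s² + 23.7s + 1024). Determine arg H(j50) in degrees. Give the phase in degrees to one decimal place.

∠[(j50)² + 23.7(j50) + 1024] = ∠[-1476 + j1185] = 141.24°
∠H(j50) = −141.24° = -141.24°

-141.2°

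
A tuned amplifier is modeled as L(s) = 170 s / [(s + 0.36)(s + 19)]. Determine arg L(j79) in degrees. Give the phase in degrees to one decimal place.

∠(j79) = 90.00°
∠(j79 + 0.36) = arctan(79/0.36) = 89.74°
∠(j79 + 19) = arctan(79/19) = 76.48°
∠L(j79) = 90.00° − (89.74° + 76.48°) = -76.22°

-76.2°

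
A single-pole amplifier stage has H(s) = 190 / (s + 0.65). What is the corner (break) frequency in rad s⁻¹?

The single real pole at s = −0.65 gives a corner at ω = 0.65 rad s⁻¹.

0.65 rad s⁻¹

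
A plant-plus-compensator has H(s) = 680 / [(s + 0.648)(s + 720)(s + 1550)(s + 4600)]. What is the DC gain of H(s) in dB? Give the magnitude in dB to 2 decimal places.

-133.79 dB

H(0) = 680 / (0.648 × 720 × 1550 × 4600) = 2.0441e-07
20 log₁₀(2.0441e-07) = -133.790 dB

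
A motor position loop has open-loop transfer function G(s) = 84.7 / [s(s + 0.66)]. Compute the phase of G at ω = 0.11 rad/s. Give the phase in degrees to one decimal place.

-99.5°

∠(j0.11 + 0.66) = arctan(0.11/0.66) = 9.46°
∠(j0.11) = 90.00°
∠G(j0.11) = − (9.46° + 90.00°) = -99.46°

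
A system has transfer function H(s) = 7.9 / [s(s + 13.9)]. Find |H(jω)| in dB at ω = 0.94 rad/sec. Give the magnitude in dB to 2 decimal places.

|j0.94 + 13.9| = √(0.94² + 13.9²) = 13.93
|j0.94| = 0.94
|H(j0.94)| = 7.9 / (13.93 × 0.94) = 0.60324
20 log₁₀(0.60324) = -4.390 dB

-4.39 dB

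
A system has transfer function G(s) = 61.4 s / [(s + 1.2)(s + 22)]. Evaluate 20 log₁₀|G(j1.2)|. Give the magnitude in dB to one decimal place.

|j1.2| = 1.2
|j1.2 + 1.2| = √(1.2² + 1.2²) = 1.697
|j1.2 + 22| = √(1.2² + 22²) = 22.03
|G(j1.2)| = 61.4 × 1.2 / (1.697 × 22.03) = 1.9705
20 log₁₀(1.9705) = 5.89 dB

5.9 dB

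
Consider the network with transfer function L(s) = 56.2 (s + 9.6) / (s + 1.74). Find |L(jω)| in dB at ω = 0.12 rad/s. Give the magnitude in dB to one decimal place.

49.8 dB

|j0.12 + 9.6| = √(0.12² + 9.6²) = 9.601
|j0.12 + 1.74| = √(0.12² + 1.74²) = 1.744
|L(j0.12)| = 56.2 × 9.601 / 1.744 = 309.36
20 log₁₀(309.36) = 49.81 dB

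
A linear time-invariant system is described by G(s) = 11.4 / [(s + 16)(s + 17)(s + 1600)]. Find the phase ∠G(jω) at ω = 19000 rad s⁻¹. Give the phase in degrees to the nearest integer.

-265°

∠(j19000 + 16) = arctan(19000/16) = 89.95°
∠(j19000 + 17) = arctan(19000/17) = 89.95°
∠(j19000 + 1600) = arctan(19000/1600) = 85.19°
∠G(j19000) = − (89.95° + 89.95° + 85.19°) = -265.09°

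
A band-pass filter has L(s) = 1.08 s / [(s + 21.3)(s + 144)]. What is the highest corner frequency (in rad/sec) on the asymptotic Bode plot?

144 rad/sec

Break frequencies occur at each pole and zero magnitude: 21.3 rad/sec, 144 rad/sec.
The highest is 144 rad/sec.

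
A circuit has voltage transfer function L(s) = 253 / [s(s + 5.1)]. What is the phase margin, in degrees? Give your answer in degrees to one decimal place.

Gain crossover: |L(jω)| = 1 at ω ≈ 15.5 rad s⁻¹.
∠L(j15.5) = −90° − arctan(15.5/5.1) ≈ -161.79°
PM = 180° + (-161.79°) = 18.21°

18.2°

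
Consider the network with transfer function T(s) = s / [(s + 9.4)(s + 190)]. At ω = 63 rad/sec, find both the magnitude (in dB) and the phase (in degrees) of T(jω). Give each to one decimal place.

|j63| = 63
|j63 + 9.4| = √(63² + 9.4²) = 63.7
|j63 + 190| = √(63² + 190²) = 200.2
|T(j63)| = 1 × 63 / (63.7 × 200.2) = 0.004941
20 log₁₀(0.004941) = -46.12 dB
∠(j63) = 90.00°
∠(j63 + 9.4) = arctan(63/9.4) = 81.51°
∠(j63 + 190) = arctan(63/190) = 18.34°
∠T(j63) = 90.00° − (81.51° + 18.34°) = -9.86°

|T| = -46.1 dB, ∠T = -9.9°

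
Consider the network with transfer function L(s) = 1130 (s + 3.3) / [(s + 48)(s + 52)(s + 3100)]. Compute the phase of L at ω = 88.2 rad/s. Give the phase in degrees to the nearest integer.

∠(j88.2 + 3.3) = arctan(88.2/3.3) = 87.86°
∠(j88.2 + 48) = arctan(88.2/48) = 61.44°
∠(j88.2 + 52) = arctan(88.2/52) = 59.48°
∠(j88.2 + 3100) = arctan(88.2/3100) = 1.63°
∠L(j88.2) = 87.86° − (61.44° + 59.48° + 1.63°) = -34.69°

-35°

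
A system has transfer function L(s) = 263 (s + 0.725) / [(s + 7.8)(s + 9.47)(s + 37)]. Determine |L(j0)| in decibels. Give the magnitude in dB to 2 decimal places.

-23.13 dB

L(0) = 263 × 0.725 / (7.8 × 9.47 × 37) = 0.069767
20 log₁₀(0.069767) = -23.127 dB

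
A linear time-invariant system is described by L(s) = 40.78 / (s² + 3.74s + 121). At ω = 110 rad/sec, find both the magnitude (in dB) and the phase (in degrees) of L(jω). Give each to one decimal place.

|L| = -49.4 dB, ∠L = -178.0°

|(j110)² + 3.74(j110) + 121| = |-11979 + j411.4| = 1.199e+04
|L(j110)| = 40.78 / 1.199e+04 = 0.0034023
20 log₁₀(0.0034023) = -49.36 dB
∠[(j110)² + 3.74(j110) + 121] = ∠[-11979 + j411.4] = 178.03°
∠L(j110) = −178.03° = -178.03°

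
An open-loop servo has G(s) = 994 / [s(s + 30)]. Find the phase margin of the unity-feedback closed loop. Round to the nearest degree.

50°

Gain crossover: |G(jω)| = 1 at ω ≈ 25.3 rad s⁻¹.
∠G(j25.3) = −90° − arctan(25.3/30) ≈ -130.16°
PM = 180° + (-130.16°) = 49.84°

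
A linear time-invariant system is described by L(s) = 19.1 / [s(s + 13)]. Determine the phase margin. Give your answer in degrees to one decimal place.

Gain crossover: |L(jω)| = 1 at ω ≈ 1.46 rad/s.
∠L(j1.46) = −90° − arctan(1.46/13) ≈ -96.41°
PM = 180° + (-96.41°) = 83.59°

83.6°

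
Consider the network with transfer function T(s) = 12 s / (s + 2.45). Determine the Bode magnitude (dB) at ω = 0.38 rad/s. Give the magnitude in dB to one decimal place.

|j0.38| = 0.38
|j0.38 + 2.45| = √(0.38² + 2.45²) = 2.479
|T(j0.38)| = 12 × 0.38 / 2.479 = 1.8392
20 log₁₀(1.8392) = 5.29 dB

5.3 dB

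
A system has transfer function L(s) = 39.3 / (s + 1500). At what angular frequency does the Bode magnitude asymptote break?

The single real pole at s = −1500 gives a corner at ω = 1500 rad/s.

1500 rad/s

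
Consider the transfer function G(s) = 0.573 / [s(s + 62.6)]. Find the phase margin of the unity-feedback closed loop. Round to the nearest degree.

Gain crossover: |G(jω)| = 1 at ω ≈ 0.00915 rad/s.
∠G(j0.00915) = −90° − arctan(0.00915/62.6) ≈ -90.01°
PM = 180° + (-90.01°) = 89.99°

90°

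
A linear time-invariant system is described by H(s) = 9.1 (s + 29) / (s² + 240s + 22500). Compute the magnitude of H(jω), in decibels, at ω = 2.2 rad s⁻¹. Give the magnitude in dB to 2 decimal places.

|j2.2 + 29| = √(2.2² + 29²) = 29.08
|(j2.2)² + 240(j2.2) + 22500| = |22495 + j528| = 2.25e+04
|H(j2.2)| = 9.1 × 29.08 / 2.25e+04 = 0.011762
20 log₁₀(0.011762) = -38.590 dB

-38.59 dB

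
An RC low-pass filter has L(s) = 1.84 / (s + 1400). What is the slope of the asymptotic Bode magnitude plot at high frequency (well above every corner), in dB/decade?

-20 dB/decade

With 0 zeros and 1 pole, the high-frequency asymptotic slope is 20 × (0 − 1) = -20 dB/decade.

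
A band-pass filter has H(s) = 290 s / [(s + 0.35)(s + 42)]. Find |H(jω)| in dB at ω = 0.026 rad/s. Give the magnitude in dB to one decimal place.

|j0.026| = 0.026
|j0.026 + 0.35| = √(0.026² + 0.35²) = 0.351
|j0.026 + 42| = √(0.026² + 42²) = 42
|H(j0.026)| = 290 × 0.026 / (0.351 × 42) = 0.51152
20 log₁₀(0.51152) = -5.82 dB

-5.8 dB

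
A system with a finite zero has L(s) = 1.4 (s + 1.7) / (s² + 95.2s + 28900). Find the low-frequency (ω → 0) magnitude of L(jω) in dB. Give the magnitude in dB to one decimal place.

L(0) = 1.4 × 1.7 / 28900 = 8.2353e-05
20 log₁₀(8.2353e-05) = -81.69 dB

-81.7 dB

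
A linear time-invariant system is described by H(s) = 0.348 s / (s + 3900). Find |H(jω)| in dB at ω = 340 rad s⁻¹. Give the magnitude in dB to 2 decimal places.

|j340| = 340
|j340 + 3900| = √(340² + 3900²) = 3915
|H(j340)| = 0.348 × 340 / 3915 = 0.030224
20 log₁₀(0.030224) = -30.393 dB

-30.39 dB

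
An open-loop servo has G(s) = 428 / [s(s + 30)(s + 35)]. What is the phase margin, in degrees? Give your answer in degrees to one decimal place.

88.6°

Gain crossover: |G(jω)| = 1 at ω ≈ 0.408 rad/s.
∠G(j0.408) = −90° − arctan(0.408/30) − arctan(0.408/35) ≈ -91.45°
PM = 180° + (-91.45°) = 88.55°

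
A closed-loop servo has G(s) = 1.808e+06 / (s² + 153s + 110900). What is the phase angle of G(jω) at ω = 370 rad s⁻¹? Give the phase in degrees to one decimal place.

-114.7 deg

∠[(j370)² + 153(j370) + 110900] = ∠[-26000 + j56610] = 114.67°
∠G(j370) = −114.67° = -114.67°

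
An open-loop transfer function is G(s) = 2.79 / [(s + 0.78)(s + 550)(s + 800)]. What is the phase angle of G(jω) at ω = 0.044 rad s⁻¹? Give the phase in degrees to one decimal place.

∠(j0.044 + 0.78) = arctan(0.044/0.78) = 3.23°
∠(j0.044 + 550) = arctan(0.044/550) = 0.00°
∠(j0.044 + 800) = arctan(0.044/800) = 0.00°
∠G(j0.044) = − (3.23° + 0.00° + 0.00°) = -3.24°

-3.2 deg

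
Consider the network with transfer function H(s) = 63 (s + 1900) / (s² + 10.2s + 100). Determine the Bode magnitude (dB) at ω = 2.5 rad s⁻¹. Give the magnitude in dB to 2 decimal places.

61.81 dB

|j2.5 + 1900| = √(2.5² + 1900²) = 1900
|(j2.5)² + 10.2(j2.5) + 100| = |93.75 + j25.5| = 97.16
|H(j2.5)| = 63 × 1900 / 97.16 = 1232
20 log₁₀(1232) = 61.812 dB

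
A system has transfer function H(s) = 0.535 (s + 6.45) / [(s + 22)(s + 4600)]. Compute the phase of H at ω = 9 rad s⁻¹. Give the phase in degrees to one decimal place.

32.0 deg

∠(j9 + 6.45) = arctan(9/6.45) = 54.37°
∠(j9 + 22) = arctan(9/22) = 22.25°
∠(j9 + 4600) = arctan(9/4600) = 0.11°
∠H(j9) = 54.37° − (22.25° + 0.11°) = 32.01°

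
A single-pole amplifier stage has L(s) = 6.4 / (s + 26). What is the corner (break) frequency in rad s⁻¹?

26 rad s⁻¹

The single real pole at s = −26 gives a corner at ω = 26 rad s⁻¹.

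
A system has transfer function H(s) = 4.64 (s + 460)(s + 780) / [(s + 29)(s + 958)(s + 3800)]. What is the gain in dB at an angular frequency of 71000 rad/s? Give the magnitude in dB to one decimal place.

-83.7 dB

|j71000 + 460| = √(71000² + 460²) = 7.1e+04
|j71000 + 780| = √(71000² + 780²) = 7.1e+04
|j71000 + 29| = √(71000² + 29²) = 7.1e+04
|j71000 + 958| = √(71000² + 958²) = 7.101e+04
|j71000 + 3800| = √(71000² + 3800²) = 7.11e+04
|H(j71000)| = 4.64 × 7.1e+04 × 7.1e+04 / (7.1e+04 × 7.101e+04 × 7.11e+04) = 6.5258e-05
20 log₁₀(6.5258e-05) = -83.71 dB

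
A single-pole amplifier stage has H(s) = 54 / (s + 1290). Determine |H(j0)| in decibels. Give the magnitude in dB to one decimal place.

-27.6 dB

H(0) = 54 / 1290 = 0.04186
20 log₁₀(0.04186) = -27.56 dB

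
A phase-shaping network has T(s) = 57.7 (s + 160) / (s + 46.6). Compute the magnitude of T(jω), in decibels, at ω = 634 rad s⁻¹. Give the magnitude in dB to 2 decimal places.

|j634 + 160| = √(634² + 160²) = 653.9
|j634 + 46.6| = √(634² + 46.6²) = 635.7
|T(j634)| = 57.7 × 653.9 / 635.7 = 59.349
20 log₁₀(59.349) = 35.468 dB

35.47 dB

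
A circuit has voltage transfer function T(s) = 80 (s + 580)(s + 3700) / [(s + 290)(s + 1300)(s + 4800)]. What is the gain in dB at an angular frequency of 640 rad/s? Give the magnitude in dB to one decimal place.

-25.6 dB

|j640 + 580| = √(640² + 580²) = 863.7
|j640 + 3700| = √(640² + 3700²) = 3755
|j640 + 290| = √(640² + 290²) = 702.6
|j640 + 1300| = √(640² + 1300²) = 1449
|j640 + 4800| = √(640² + 4800²) = 4842
|T(j640)| = 80 × 863.7 × 3755 / (702.6 × 1449 × 4842) = 0.052625
20 log₁₀(0.052625) = -25.58 dB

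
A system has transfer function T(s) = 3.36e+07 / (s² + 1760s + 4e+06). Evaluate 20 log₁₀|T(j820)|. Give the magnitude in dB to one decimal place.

19.3 dB

|(j820)² + 1760(j820) + 4e+06| = |3.3276e+06 + j1.4432e+06| = 3.627e+06
|T(j820)| = 3.36e+07 / 3.627e+06 = 9.2636
20 log₁₀(9.2636) = 19.34 dB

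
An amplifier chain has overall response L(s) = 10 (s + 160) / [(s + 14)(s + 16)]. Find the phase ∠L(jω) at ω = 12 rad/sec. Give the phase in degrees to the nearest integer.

-73°

∠(j12 + 160) = arctan(12/160) = 4.29°
∠(j12 + 14) = arctan(12/14) = 40.60°
∠(j12 + 16) = arctan(12/16) = 36.87°
∠L(j12) = 4.29° − (40.60° + 36.87°) = -73.18°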